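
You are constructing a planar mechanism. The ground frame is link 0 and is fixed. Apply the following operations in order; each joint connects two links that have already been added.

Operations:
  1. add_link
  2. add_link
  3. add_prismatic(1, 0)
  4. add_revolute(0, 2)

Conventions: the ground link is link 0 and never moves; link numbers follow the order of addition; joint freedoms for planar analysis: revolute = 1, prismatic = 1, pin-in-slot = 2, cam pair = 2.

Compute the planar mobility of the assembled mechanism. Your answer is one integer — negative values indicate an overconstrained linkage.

ground; <1,0,0>
#1 <2,0,0>
#2 <3,0,0>
P:1↔0 J1 <3,1,0>
R:0↔2 J1 <3,2,0>
3×2 − 2×2 − 1×0 = 2

M = 2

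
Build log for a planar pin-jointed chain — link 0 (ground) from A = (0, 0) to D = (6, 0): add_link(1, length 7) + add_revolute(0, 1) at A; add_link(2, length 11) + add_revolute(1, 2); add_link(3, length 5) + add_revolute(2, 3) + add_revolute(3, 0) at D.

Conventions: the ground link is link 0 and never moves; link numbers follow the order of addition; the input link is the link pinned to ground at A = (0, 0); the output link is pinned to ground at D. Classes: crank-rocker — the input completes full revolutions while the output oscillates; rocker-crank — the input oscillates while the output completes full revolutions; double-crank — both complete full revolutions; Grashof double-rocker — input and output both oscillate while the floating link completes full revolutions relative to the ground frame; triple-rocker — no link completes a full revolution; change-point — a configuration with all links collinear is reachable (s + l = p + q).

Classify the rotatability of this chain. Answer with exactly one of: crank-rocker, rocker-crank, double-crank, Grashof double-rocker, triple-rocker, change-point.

lengths: ground=6, input=7, coupler=11, output=5
sorted: s=5 (shortest), l=11 (longest), p+q=13
s + l = 16 vs p + q = 13
s + l > p + q → non-Grashof → no link fully rotates → triple-rocker

triple-rocker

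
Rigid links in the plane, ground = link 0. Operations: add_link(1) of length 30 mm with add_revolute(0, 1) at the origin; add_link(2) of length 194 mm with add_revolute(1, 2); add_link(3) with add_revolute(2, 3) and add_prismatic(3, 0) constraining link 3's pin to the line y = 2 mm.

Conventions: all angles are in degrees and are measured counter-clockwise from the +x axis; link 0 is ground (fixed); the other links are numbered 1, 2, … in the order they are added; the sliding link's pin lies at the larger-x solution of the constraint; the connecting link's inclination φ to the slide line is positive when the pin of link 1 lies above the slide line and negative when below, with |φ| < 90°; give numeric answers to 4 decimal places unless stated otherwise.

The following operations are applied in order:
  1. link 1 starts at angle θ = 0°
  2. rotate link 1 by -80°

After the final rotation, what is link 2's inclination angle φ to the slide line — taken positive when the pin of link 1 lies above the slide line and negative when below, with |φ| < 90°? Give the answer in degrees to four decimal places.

geometry: r = 30 mm, L = 194 mm, e = 2 mm; θ starts at 0°
rotate link 1 by -80°: θ ← 0° -80° = -80°
h = r sin θ − e = -29.544233 − 2 = -31.544233
sin φ = h / L = -31.544233 / 194 = -0.16259914
φ = arcsin(-0.16259914) = -9.357792°

-9.3578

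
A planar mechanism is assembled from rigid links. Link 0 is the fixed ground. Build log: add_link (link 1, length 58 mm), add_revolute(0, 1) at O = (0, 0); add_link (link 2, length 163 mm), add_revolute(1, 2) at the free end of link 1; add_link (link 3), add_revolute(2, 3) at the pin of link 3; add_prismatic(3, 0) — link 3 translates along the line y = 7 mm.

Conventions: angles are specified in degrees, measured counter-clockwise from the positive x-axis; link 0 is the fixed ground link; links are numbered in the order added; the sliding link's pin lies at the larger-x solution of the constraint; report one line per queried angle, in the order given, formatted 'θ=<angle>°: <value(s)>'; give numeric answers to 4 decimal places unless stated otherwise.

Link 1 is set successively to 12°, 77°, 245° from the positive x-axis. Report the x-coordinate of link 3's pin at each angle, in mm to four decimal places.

geometry: r = 58 mm, L = 163 mm, e = 7 mm
θ=12°: crank pin P = (r cos θ, r sin θ) = (56.732561, 12.058878)
θ=12°: h = r sin θ − e = 12.058878 − 7 = 5.058878
θ=12°: x = r cos θ + √(L² − h²) = 56.732561 + 162.921477 = 219.654038
θ=77°: crank pin P = (r cos θ, r sin θ) = (13.047161, 56.513464)
θ=77°: h = r sin θ − e = 56.513464 − 7 = 49.513464
θ=77°: x = r cos θ + √(L² − h²) = 13.047161 + 155.297833 = 168.344994
θ=245°: crank pin P = (r cos θ, r sin θ) = (-24.511859, -52.565852)
θ=245°: h = r sin θ − e = -52.565852 − 7 = -59.565852
θ=245°: x = r cos θ + √(L² − h²) = -24.511859 + 151.726429 = 127.214570

θ=12°: 219.6540
θ=77°: 168.3450
θ=245°: 127.2146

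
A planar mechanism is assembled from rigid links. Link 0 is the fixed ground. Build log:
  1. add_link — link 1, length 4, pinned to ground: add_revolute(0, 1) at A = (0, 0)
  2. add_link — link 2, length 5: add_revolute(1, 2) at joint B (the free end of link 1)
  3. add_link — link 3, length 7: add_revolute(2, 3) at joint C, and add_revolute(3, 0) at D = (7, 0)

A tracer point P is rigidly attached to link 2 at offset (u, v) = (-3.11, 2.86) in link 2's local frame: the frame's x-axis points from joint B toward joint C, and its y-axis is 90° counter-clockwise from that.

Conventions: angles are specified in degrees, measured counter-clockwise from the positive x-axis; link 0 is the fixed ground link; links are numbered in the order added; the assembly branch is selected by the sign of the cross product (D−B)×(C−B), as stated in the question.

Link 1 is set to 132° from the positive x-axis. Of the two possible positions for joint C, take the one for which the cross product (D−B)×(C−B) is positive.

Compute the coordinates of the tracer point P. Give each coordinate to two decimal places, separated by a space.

A=(0,0), D=(7.00,0)
B = A + 4.00·(cos132°, sin132°) = (-2.6765, 2.9726)
|BD| = 10.1228
circle(B,5.00) ∩ circle(D,7.00): a=3.8760, h=3.1586
  candidates: C₊=(1.9561,4.8538) cross=31.974; C₋=(0.1010,-1.1850) cross=-31.974
  branch + wants cross > 0 → take C=(1.9561,4.8538) (cross=31.974)
ex = (C−B)/|BC| = (0.9265,0.3762); ey = (-0.3762,0.9265)
P = B + -3.11·ex + 2.86·ey = (-6.6340,4.4523)

-6.63 4.45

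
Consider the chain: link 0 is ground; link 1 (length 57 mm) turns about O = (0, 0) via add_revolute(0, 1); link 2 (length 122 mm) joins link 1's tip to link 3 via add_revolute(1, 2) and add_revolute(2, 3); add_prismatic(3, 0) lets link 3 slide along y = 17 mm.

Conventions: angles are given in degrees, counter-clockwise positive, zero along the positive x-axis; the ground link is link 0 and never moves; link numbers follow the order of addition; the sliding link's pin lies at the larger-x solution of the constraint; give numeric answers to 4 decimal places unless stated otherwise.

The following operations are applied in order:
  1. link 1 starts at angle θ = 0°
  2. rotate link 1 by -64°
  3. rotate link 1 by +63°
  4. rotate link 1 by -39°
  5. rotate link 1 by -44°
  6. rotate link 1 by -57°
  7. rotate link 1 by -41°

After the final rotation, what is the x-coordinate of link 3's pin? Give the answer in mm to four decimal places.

geometry: r = 57 mm, L = 122 mm, e = 17 mm; θ starts at 0°
rotate link 1 by -64°: θ ← 0° -64° = -64°
rotate link 1 by +63°: θ ← -64° +63° = -1°
rotate link 1 by -39°: θ ← -1° -39° = -40°
rotate link 1 by -44°: θ ← -40° -44° = -84°
rotate link 1 by -57°: θ ← -84° -57° = -141°
rotate link 1 by -41°: θ ← -141° -41° = -182°
crank pin P = (r cos θ, r sin θ) = (-56.965277, 1.989271)
h = r sin θ − e = 1.989271 − 17 = -15.010729
x = r cos θ + √(L² − h²) = -56.965277 + 121.073028 = 64.107751

64.1078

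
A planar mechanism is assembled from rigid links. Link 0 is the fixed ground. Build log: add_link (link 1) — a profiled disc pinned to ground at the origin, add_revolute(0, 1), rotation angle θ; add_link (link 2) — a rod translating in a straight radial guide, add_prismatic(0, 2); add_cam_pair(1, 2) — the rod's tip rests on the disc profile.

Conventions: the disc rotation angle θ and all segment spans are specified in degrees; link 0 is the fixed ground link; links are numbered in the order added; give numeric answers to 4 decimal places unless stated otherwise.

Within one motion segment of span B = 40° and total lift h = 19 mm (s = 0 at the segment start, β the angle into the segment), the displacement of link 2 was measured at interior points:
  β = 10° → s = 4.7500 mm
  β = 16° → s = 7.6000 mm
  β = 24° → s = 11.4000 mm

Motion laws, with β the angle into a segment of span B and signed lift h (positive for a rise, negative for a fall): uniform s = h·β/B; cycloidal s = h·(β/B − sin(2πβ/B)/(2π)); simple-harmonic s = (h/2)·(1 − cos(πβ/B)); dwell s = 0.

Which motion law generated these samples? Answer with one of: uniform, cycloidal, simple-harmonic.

candidates at β/B = r: uniform s = h·r (linear in β); cycloidal s = h·(r − sin(2πr)/(2π)); simple-harmonic s = (h/2)(1 − cos(πr))
β=10°: printed 4.7500 | uniform 4.7500, cycloidal 1.7261, simple-harmonic 2.7825
β=16°: printed 7.6000 | uniform 7.6000, cycloidal 5.8226, simple-harmonic 6.5643
β=24°: printed 11.4000 | uniform 11.4000, cycloidal 13.1774, simple-harmonic 12.4357
only one law matches every sample → uniform

uniform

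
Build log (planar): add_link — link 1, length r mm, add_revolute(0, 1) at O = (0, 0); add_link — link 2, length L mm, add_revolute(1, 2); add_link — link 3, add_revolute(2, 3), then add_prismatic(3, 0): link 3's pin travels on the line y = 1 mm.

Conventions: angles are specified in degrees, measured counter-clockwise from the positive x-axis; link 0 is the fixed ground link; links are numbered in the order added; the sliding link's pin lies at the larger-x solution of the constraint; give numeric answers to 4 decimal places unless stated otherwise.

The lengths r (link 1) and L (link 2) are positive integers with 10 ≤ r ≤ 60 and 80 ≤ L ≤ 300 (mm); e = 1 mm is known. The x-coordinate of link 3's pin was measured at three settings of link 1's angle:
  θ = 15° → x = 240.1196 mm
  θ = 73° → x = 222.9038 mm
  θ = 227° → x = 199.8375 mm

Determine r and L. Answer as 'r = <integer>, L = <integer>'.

constraint per measurement: (x − r cos θ)² + (r sin θ − e)² = L²
subtracting the θ₁ and θ₂ equations cancels the r² and L² terms:
r = (x₁² − x₂²) / (2[(x₁cos θ₁ + e sin θ₁) − (x₂cos θ₂ + e sin θ₂)]) = 24.0000 → r = 24
L² = (x₁ − r cos θ₁)² + (r sin θ₁ − e)² = 47088.9883 → L = 217.0000 → L = 217
check at θ₃=227°: x = 199.8375 (printed 199.8375) ✓

r = 24, L = 217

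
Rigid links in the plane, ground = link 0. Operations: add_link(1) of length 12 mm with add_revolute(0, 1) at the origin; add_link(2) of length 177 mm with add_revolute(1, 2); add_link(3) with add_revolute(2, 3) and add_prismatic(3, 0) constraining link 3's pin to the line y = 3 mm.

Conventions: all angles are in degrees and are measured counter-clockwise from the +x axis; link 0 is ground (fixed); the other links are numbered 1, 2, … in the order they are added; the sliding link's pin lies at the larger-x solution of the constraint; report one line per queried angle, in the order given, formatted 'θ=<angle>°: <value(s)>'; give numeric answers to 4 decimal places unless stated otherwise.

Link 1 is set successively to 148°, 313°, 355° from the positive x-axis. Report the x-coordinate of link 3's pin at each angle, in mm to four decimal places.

geometry: r = 12 mm, L = 177 mm, e = 3 mm
θ=148°: crank pin P = (r cos θ, r sin θ) = (-10.176577, 6.359031)
θ=148°: h = r sin θ − e = 6.359031 − 3 = 3.359031
θ=148°: x = r cos θ + √(L² − h²) = -10.176577 + 176.968124 = 166.791547
θ=313°: crank pin P = (r cos θ, r sin θ) = (8.183980, -8.776244)
θ=313°: h = r sin θ − e = -8.776244 − 3 = -11.776244
θ=313°: x = r cos θ + √(L² − h²) = 8.183980 + 176.607814 = 184.791795
θ=355°: crank pin P = (r cos θ, r sin θ) = (11.954336, -1.045869)
θ=355°: h = r sin θ − e = -1.045869 − 3 = -4.045869
θ=355°: x = r cos θ + √(L² − h²) = 11.954336 + 176.953754 = 188.908090

θ=148°: 166.7915
θ=313°: 184.7918
θ=355°: 188.9081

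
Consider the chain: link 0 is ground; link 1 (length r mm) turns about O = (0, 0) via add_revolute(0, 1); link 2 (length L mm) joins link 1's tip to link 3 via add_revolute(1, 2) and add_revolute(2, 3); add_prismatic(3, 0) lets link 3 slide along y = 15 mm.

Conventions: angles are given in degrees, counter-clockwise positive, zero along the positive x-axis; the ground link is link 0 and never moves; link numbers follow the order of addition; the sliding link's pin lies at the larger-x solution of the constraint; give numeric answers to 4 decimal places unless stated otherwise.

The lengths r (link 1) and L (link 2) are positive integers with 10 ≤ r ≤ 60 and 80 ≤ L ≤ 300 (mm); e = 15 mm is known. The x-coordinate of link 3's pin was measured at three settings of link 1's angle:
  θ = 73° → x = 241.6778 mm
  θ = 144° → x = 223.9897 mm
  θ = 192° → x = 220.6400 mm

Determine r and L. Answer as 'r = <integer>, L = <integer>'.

constraint per measurement: (x − r cos θ)² + (r sin θ − e)² = L²
subtracting the θ₁ and θ₂ equations cancels the r² and L² terms:
r = (x₁² − x₂²) / (2[(x₁cos θ₁ + e sin θ₁) − (x₂cos θ₂ + e sin θ₂)]) = 16.0000 → r = 16
L² = (x₁ − r cos θ₁)² + (r sin θ₁ − e)² = 56169.0207 → L = 237.0000 → L = 237
check at θ₃=192°: x = 220.6400 (printed 220.6400) ✓

r = 16, L = 237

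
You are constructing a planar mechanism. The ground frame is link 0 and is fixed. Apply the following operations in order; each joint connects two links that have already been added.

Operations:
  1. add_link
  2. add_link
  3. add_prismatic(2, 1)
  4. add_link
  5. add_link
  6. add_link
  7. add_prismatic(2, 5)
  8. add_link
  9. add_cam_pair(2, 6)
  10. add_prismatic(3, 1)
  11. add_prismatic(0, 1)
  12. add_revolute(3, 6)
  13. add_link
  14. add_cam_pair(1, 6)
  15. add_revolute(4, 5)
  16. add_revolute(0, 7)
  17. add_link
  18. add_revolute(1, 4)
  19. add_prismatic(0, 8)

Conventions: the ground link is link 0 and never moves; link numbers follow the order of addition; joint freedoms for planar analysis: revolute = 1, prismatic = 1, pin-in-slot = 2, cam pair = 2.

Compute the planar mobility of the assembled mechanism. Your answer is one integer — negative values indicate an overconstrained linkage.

(L,J1,J2)=(1,0,0); link0 fixed
link1: (2,0,0)
link2: (3,0,0)
P 2-1 [J1]: (3,1,0)
link3: (4,1,0)
link4: (5,1,0)
link5: (6,1,0)
P 2-5 [J1]: (6,2,0)
link6: (7,2,0)
C 2-6 [J2]: (7,2,1)
P 3-1 [J1]: (7,3,1)
P 0-1 [J1]: (7,4,1)
R 3-6 [J1]: (7,5,1)
link7: (8,5,1)
C 1-6 [J2]: (8,5,2)
R 4-5 [J1]: (8,6,2)
R 0-7 [J1]: (8,7,2)
link8: (9,7,2)
R 1-4 [J1]: (9,8,2)
P 0-8 [J1]: (9,9,2)
Grübler: 3·8 − 2·9 − 2 = 4

M = 4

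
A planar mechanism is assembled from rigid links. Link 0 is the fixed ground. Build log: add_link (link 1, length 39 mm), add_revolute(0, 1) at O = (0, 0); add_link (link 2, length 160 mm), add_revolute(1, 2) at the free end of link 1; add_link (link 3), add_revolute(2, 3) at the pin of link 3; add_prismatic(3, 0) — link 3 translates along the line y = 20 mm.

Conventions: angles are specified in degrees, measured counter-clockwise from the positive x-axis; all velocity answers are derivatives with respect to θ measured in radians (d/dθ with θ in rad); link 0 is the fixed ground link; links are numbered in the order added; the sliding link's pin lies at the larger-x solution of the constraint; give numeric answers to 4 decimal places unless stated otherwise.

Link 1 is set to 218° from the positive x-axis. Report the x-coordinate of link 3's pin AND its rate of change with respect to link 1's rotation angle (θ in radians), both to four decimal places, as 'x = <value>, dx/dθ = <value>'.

geometry: r = 39 mm, L = 160 mm, e = 20 mm
crank pin P = (r cos θ, r sin θ) = (-30.732419, -24.010798)
h = r sin θ − e = -24.010798 − 20 = -44.010798
x = r cos θ + √(L² − h²) = -30.732419 + 153.827987 = 123.095568
dx/dθ = −r sin θ − h·r cos θ/√(L² − h²) (θ in radians; h = -44.010798) = 15.218130

x = 123.0956, dx/dθ = 15.2181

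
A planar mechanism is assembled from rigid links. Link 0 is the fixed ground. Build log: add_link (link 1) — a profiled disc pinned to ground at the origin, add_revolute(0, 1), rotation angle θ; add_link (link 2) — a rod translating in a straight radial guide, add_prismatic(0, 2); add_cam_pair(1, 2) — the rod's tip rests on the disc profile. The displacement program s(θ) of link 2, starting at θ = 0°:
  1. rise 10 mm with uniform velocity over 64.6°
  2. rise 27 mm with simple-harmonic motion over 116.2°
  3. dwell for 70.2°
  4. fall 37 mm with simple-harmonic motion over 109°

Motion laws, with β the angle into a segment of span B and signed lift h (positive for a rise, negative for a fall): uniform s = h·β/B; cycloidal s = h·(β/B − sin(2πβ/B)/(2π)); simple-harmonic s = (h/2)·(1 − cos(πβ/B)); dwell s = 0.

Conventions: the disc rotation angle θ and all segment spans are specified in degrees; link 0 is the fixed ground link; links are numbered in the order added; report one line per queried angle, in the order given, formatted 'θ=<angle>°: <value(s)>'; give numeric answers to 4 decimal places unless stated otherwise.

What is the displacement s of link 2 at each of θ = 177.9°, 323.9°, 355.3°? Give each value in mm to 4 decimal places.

seg 1 [0°–64.6°] uniform, h=10: full span → s += 10 → s = 10.0000
seg 2 [64.6°–180.8°] simple-harmonic, h=27: θ=177.9° here. β=113.3, B=116.2. 27/2·(1 − cos(π·0.9750)) = 26.9585 → s = 36.9585
seg 2 [64.6°–180.8°] simple-harmonic, h=27: full span → s += 27 → s = 37.0000
seg 3 [180.8°–251°] dwell: s stays 37.0000
seg 4 [251°–360°] simple-harmonic, h=-37: θ=323.9° here. β=72.9, B=109. -37/2·(1 − cos(π·0.6688)) = -27.8575 → s = 9.1425
seg 4 [251°–360°] simple-harmonic, h=-37: θ=355.3° here. β=104.3, B=109. -37/2·(1 − cos(π·0.9569)) = -36.8305 → s = 0.1695

θ=177.9°: 36.9585
θ=323.9°: 9.1425
θ=355.3°: 0.1695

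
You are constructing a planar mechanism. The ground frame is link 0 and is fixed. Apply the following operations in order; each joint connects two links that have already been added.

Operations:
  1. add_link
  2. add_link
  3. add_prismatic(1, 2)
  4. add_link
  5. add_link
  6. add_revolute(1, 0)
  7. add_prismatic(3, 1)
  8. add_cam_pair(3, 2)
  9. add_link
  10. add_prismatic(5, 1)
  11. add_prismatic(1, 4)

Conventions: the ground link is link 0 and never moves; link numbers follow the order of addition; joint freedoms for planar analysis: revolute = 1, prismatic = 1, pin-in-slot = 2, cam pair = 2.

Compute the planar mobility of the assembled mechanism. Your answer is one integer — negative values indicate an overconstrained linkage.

ground; <1,0,0>
#1 <2,0,0>
#2 <3,0,0>
P:1↔2 J1 <3,1,0>
#3 <4,1,0>
#4 <5,1,0>
R:1↔0 J1 <5,2,0>
P:3↔1 J1 <5,3,0>
C:3↔2 J2 <5,3,1>
#5 <6,3,1>
P:5↔1 J1 <6,4,1>
P:1↔4 J1 <6,5,1>
3×5 − 2×5 − 1×1 = 4

M = 4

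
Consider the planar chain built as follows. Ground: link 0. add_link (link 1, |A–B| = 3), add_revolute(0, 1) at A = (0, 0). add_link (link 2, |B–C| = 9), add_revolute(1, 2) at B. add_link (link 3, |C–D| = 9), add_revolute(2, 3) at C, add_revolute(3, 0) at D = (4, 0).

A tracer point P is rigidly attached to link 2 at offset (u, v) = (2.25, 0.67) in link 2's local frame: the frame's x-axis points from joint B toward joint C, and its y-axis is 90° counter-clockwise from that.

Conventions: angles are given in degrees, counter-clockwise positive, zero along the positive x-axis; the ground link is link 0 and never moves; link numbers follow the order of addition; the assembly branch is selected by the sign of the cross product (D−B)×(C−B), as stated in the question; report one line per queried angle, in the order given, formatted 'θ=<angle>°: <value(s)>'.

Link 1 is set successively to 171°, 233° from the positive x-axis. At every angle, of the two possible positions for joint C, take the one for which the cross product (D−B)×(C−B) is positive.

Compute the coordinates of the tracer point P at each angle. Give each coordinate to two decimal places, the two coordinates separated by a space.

A=(0,0), D=(4.00,0)
θ=171°: B = A + 3.00·(cos171°, sin171°) = (-2.9631, 0.4693)
θ=171°: |BD| = 6.9789
θ=171°: circle(B,9.00) ∩ circle(D,9.00): a=3.4894, h=8.2960
θ=171°:   candidates: C₊=(1.0763,8.5119) cross=57.897; C₋=(-0.0394,-8.0426) cross=-57.897
θ=171°:   branch + wants cross > 0 → take C=(1.0763,8.5119) (cross=57.897)
θ=171°: ex = (C−B)/|BC| = (0.4488,0.8936); ey = (-0.8936,0.4488)
θ=171°: P = B + 2.25·ex + 0.67·ey = (-2.5519,2.7807)
θ=233°: B = A + 3.00·(cos233°, sin233°) = (-1.8054, -2.3959)
θ=233°: |BD| = 6.2804
θ=233°: circle(B,9.00) ∩ circle(D,9.00): a=3.1402, h=8.4344
θ=233°:   candidates: C₊=(-2.1204,6.5986) cross=52.971; C₋=(4.3149,-8.9945) cross=-52.971
θ=233°:   branch + wants cross > 0 → take C=(-2.1204,6.5986) (cross=52.971)
θ=233°: ex = (C−B)/|BC| = (-0.0350,0.9994); ey = (-0.9994,-0.0350)
θ=233°: P = B + 2.25·ex + 0.67·ey = (-2.5538,-0.1707)

θ=171°: -2.55 2.78
θ=233°: -2.55 -0.17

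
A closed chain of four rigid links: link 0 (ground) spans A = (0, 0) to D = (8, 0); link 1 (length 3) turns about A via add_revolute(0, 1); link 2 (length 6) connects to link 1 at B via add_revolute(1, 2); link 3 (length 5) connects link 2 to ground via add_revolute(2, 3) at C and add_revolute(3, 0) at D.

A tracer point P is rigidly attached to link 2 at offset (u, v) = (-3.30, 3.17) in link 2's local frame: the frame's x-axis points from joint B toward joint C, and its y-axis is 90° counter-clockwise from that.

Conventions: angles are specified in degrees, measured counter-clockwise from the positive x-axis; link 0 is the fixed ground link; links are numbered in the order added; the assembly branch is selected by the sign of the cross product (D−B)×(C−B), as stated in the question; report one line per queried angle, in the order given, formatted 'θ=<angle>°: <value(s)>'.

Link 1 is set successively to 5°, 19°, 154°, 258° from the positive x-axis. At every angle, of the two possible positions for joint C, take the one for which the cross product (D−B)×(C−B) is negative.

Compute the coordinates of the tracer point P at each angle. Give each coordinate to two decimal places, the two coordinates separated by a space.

A=(0,0), D=(8.00,0)
θ=5°: B = A + 3.00·(cos5°, sin5°) = (2.9886, 0.2615)
θ=5°: |BD| = 5.0182
θ=5°: circle(B,6.00) ∩ circle(D,5.00): a=3.6051, h=4.7962
θ=5°:   candidates: C₊=(6.8387,4.8633) cross=24.068; C₋=(6.3389,-4.7160) cross=-24.068
θ=5°:   branch - wants cross < 0 → take C=(6.3389,-4.7160) (cross=-24.068)
θ=5°: ex = (C−B)/|BC| = (0.5584,-0.8296); ey = (0.8296,0.5584)
θ=5°: P = B + -3.30·ex + 3.17·ey = (3.7757,4.7692)
θ=19°: B = A + 3.00·(cos19°, sin19°) = (2.8366, 0.9767)
θ=19°: |BD| = 5.2550
θ=19°: circle(B,6.00) ∩ circle(D,5.00): a=3.6741, h=4.7435
θ=19°:   candidates: C₊=(7.3283,4.9547) cross=24.927; C₋=(5.5650,-4.3670) cross=-24.927
θ=19°:   branch - wants cross < 0 → take C=(5.5650,-4.3670) (cross=-24.927)
θ=19°: ex = (C−B)/|BC| = (0.4547,-0.8906); ey = (0.8906,0.4547)
θ=19°: P = B + -3.30·ex + 3.17·ey = (4.1592,5.3573)
θ=154°: B = A + 3.00·(cos154°, sin154°) = (-2.6964, 1.3151)
θ=154°: |BD| = 10.7769
θ=154°: circle(B,6.00) ∩ circle(D,5.00): a=5.8988, h=1.0973
θ=154°:   candidates: C₊=(3.2922,1.6844) cross=11.825; C₋=(3.0244,-0.4938) cross=-11.825
θ=154°:   branch - wants cross < 0 → take C=(3.0244,-0.4938) (cross=-11.825)
θ=154°: ex = (C−B)/|BC| = (0.9535,-0.3015); ey = (0.3015,0.9535)
θ=154°: P = B + -3.30·ex + 3.17·ey = (-4.8871,5.3325)
θ=258°: B = A + 3.00·(cos258°, sin258°) = (-0.6237, -2.9344)
θ=258°: |BD| = 9.1093
θ=258°: circle(B,6.00) ∩ circle(D,5.00): a=5.1584, h=3.0644
θ=258°:   candidates: C₊=(3.2726,1.6283) cross=27.915; C₋=(5.2469,-4.1738) cross=-27.915
θ=258°:   branch - wants cross < 0 → take C=(5.2469,-4.1738) (cross=-27.915)
θ=258°: ex = (C−B)/|BC| = (0.9784,-0.2066); ey = (0.2066,0.9784)
θ=258°: P = B + -3.30·ex + 3.17·ey = (-3.1978,0.8488)

θ=5°: 3.78 4.77
θ=19°: 4.16 5.36
θ=154°: -4.89 5.33
θ=258°: -3.20 0.85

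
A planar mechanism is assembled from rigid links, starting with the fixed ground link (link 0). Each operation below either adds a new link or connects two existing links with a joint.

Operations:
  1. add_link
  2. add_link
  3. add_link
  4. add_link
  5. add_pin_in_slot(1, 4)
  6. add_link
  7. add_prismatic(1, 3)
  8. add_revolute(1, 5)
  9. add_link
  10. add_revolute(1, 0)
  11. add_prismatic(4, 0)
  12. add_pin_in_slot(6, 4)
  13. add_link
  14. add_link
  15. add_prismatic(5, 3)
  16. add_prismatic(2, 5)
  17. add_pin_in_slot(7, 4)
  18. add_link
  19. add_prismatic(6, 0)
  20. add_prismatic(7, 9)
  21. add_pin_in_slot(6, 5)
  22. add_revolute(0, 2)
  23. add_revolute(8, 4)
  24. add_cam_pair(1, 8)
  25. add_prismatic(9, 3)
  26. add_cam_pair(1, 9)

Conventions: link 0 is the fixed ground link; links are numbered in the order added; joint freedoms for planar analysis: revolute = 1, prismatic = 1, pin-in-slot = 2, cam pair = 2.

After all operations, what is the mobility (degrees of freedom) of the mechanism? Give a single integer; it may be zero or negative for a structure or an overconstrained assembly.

link 0 = ground. State L|J1|J2 = 1|0|0
+link1  2|0|0
+link2  3|0|0
+link3  4|0|0
+link4  5|0|0
PS(1,4) f=2→J2  5|0|1
+link5  6|0|1
P(1,3) f=1→J1  6|1|1
R(1,5) f=1→J1  6|2|1
+link6  7|2|1
R(1,0) f=1→J1  7|3|1
P(4,0) f=1→J1  7|4|1
PS(6,4) f=2→J2  7|4|2
+link7  8|4|2
+link8  9|4|2
P(5,3) f=1→J1  9|5|2
P(2,5) f=1→J1  9|6|2
PS(7,4) f=2→J2  9|6|3
+link9  10|6|3
P(6,0) f=1→J1  10|7|3
P(7,9) f=1→J1  10|8|3
PS(6,5) f=2→J2  10|8|4
R(0,2) f=1→J1  10|9|4
R(8,4) f=1→J1  10|10|4
C(1,8) f=2→J2  10|10|5
P(9,3) f=1→J1  10|11|5
C(1,9) f=2→J2  10|11|6
M = 3(10−1)−2·11−6 = 27−22−6 = -1

M = -1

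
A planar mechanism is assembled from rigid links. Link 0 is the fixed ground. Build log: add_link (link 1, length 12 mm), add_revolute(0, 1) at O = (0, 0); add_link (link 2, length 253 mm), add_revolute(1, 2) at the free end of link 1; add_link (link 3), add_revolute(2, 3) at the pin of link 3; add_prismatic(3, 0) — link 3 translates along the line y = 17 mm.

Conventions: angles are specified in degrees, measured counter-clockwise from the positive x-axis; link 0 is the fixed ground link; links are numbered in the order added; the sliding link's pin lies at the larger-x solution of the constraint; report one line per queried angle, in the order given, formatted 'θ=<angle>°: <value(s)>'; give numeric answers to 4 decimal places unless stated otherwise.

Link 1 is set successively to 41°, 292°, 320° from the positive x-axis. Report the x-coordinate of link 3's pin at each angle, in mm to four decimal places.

geometry: r = 12 mm, L = 253 mm, e = 17 mm
θ=41°: crank pin P = (r cos θ, r sin θ) = (9.056515, 7.872708)
θ=41°: h = r sin θ − e = 7.872708 − 17 = -9.127292
θ=41°: x = r cos θ + √(L² − h²) = 9.056515 + 252.835307 = 261.891822
θ=292°: crank pin P = (r cos θ, r sin θ) = (4.495279, -11.126206)
θ=292°: h = r sin θ − e = -11.126206 − 17 = -28.126206
θ=292°: x = r cos θ + √(L² − h²) = 4.495279 + 251.431733 = 255.927012
θ=320°: crank pin P = (r cos θ, r sin θ) = (9.192533, -7.713451)
θ=320°: h = r sin θ − e = -7.713451 − 17 = -24.713451
θ=320°: x = r cos θ + √(L² − h²) = 9.192533 + 251.790082 = 260.982615

θ=41°: 261.8918
θ=292°: 255.9270
θ=320°: 260.9826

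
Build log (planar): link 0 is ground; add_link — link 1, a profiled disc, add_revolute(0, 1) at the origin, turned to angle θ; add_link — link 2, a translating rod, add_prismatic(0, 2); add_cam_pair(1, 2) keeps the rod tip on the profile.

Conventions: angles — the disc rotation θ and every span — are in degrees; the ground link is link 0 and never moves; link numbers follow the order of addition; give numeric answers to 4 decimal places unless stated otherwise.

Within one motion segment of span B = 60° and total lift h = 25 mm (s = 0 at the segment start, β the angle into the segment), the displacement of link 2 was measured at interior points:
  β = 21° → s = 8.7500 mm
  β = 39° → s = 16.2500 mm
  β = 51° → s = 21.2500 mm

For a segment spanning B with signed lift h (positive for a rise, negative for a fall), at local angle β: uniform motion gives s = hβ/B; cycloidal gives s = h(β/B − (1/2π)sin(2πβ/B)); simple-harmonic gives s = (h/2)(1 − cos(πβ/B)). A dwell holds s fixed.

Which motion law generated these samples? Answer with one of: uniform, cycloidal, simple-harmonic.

candidates at β/B = r: uniform s = h·r (linear in β); cycloidal s = h·(r − sin(2πr)/(2π)); simple-harmonic s = (h/2)(1 − cos(πr))
β=21°: printed 8.7500 | uniform 8.7500, cycloidal 5.5310, simple-harmonic 6.8251
β=39°: printed 16.2500 | uniform 16.2500, cycloidal 19.4690, simple-harmonic 18.1749
β=51°: printed 21.2500 | uniform 21.2500, cycloidal 24.4690, simple-harmonic 23.6376
only one law matches every sample → uniform

uniform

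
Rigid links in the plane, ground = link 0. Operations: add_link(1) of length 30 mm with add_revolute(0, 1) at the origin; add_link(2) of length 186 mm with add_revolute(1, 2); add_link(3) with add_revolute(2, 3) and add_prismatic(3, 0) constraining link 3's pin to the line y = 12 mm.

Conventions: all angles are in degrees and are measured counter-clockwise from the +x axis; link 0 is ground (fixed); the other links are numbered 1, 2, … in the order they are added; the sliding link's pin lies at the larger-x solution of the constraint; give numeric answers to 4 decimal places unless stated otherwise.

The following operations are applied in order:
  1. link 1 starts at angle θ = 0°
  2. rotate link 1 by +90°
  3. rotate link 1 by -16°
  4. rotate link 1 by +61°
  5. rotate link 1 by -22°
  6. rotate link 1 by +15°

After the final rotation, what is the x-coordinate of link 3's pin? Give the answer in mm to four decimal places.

geometry: r = 30 mm, L = 186 mm, e = 12 mm; θ starts at 0°
rotate link 1 by +90°: θ ← 0° +90° = 90°
rotate link 1 by -16°: θ ← 90° -16° = 74°
rotate link 1 by +61°: θ ← 74° +61° = 135°
rotate link 1 by -22°: θ ← 135° -22° = 113°
rotate link 1 by +15°: θ ← 113° +15° = 128°
crank pin P = (r cos θ, r sin θ) = (-18.469844, 23.640323)
h = r sin θ − e = 23.640323 − 12 = 11.640323
x = r cos θ + √(L² − h²) = -18.469844 + 185.635403 = 167.165559

167.1656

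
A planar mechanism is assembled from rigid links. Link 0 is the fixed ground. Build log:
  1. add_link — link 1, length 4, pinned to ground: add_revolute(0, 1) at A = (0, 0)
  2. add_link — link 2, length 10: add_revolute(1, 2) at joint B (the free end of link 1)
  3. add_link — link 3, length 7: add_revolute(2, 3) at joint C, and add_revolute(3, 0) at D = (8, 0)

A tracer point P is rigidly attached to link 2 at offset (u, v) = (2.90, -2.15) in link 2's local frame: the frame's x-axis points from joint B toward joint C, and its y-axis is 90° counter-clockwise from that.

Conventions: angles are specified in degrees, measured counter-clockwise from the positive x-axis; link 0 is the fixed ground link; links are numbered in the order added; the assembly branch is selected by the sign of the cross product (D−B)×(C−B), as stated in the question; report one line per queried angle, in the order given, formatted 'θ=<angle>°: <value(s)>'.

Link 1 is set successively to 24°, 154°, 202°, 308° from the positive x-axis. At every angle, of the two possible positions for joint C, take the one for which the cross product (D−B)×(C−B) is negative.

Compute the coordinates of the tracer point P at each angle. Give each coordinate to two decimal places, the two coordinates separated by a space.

A=(0,0), D=(8.00,0)
θ=24°: B = A + 4.00·(cos24°, sin24°) = (3.6542, 1.6269)
θ=24°: |BD| = 4.6404
θ=24°: circle(B,10.00) ∩ circle(D,7.00): a=7.8154, h=6.2385
θ=24°:   candidates: C₊=(13.1608,4.7293) cross=28.949; C₋=(8.7862,-6.9557) cross=-28.949
θ=24°:   branch - wants cross < 0 → take C=(8.7862,-6.9557) (cross=-28.949)
θ=24°: ex = (C−B)/|BC| = (0.5132,-0.8583); ey = (0.8583,0.5132)
θ=24°: P = B + 2.90·ex + -2.15·ey = (3.2972,-1.9654)
θ=154°: B = A + 4.00·(cos154°, sin154°) = (-3.5952, 1.7535)
θ=154°: |BD| = 11.7270
θ=154°: circle(B,10.00) ∩ circle(D,7.00): a=8.0380, h=5.9490
θ=154°:   candidates: C₊=(5.2420,6.4338) cross=69.764; C₋=(3.4629,-5.3305) cross=-69.764
θ=154°:   branch - wants cross < 0 → take C=(3.4629,-5.3305) (cross=-69.764)
θ=154°: ex = (C−B)/|BC| = (0.7058,-0.7084); ey = (0.7084,0.7058)
θ=154°: P = B + 2.90·ex + -2.15·ey = (-3.0714,-1.8184)
θ=202°: B = A + 4.00·(cos202°, sin202°) = (-3.7087, -1.4984)
θ=202°: |BD| = 11.8042
θ=202°: circle(B,10.00) ∩ circle(D,7.00): a=8.0624, h=5.9159
θ=202°:   candidates: C₊=(3.5374,5.3931) cross=69.833; C₋=(5.0394,-6.3431) cross=-69.833
θ=202°:   branch - wants cross < 0 → take C=(5.0394,-6.3431) (cross=-69.833)
θ=202°: ex = (C−B)/|BC| = (0.8748,-0.4845); ey = (0.4845,0.8748)
θ=202°: P = B + 2.90·ex + -2.15·ey = (-2.2134,-4.7842)
θ=308°: B = A + 4.00·(cos308°, sin308°) = (2.4626, -3.1520)
θ=308°: |BD| = 6.3716
θ=308°: circle(B,10.00) ∩ circle(D,7.00): a=7.1879, h=6.9522
θ=308°:   candidates: C₊=(5.2701,6.4458) cross=44.297; C₋=(12.1487,-5.6381) cross=-44.297
θ=308°:   branch - wants cross < 0 → take C=(12.1487,-5.6381) (cross=-44.297)
θ=308°: ex = (C−B)/|BC| = (0.9686,-0.2486); ey = (0.2486,0.9686)
θ=308°: P = B + 2.90·ex + -2.15·ey = (4.7371,-5.9555)

θ=24°: 3.30 -1.97
θ=154°: -3.07 -1.82
θ=202°: -2.21 -4.78
θ=308°: 4.74 -5.96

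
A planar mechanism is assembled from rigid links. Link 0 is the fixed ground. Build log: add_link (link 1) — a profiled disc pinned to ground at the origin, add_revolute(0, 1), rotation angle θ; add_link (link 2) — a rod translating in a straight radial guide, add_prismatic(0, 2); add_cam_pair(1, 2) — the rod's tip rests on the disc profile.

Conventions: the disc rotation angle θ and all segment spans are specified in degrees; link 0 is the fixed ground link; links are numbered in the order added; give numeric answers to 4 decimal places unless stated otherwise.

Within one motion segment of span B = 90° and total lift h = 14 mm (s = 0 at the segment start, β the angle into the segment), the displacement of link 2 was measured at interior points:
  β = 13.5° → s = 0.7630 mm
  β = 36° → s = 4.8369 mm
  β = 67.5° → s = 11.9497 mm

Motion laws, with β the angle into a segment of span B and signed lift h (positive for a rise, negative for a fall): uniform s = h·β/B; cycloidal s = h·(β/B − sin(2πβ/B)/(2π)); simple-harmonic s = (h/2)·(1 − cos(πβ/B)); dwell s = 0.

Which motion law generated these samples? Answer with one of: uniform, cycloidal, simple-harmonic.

candidates at β/B = r: uniform s = h·r (linear in β); cycloidal s = h·(r − sin(2πr)/(2π)); simple-harmonic s = (h/2)(1 − cos(πr))
β=13.5°: printed 0.7630 | uniform 2.1000, cycloidal 0.2974, simple-harmonic 0.7630
β=36°: printed 4.8369 | uniform 5.6000, cycloidal 4.2903, simple-harmonic 4.8369
β=67.5°: printed 11.9497 | uniform 10.5000, cycloidal 12.7282, simple-harmonic 11.9497
only one law matches every sample → simple-harmonic

simple-harmonic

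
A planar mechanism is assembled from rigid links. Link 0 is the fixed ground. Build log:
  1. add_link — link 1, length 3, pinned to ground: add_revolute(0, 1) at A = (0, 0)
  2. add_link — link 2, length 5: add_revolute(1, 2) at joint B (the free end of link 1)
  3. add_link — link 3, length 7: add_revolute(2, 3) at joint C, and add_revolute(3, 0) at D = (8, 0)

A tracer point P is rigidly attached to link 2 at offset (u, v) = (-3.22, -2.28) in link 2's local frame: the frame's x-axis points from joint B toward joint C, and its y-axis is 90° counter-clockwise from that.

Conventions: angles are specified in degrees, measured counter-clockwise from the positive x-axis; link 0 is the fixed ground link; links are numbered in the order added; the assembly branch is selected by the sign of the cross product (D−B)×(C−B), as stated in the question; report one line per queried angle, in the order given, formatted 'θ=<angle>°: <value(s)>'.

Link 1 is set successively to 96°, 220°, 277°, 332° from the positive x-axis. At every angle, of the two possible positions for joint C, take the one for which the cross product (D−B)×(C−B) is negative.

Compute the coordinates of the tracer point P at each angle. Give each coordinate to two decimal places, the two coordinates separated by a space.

A=(0,0), D=(8.00,0)
θ=96°: B = A + 3.00·(cos96°, sin96°) = (-0.3136, 2.9836)
θ=96°: |BD| = 8.8327
θ=96°: circle(B,5.00) ∩ circle(D,7.00): a=3.0578, h=3.9560
θ=96°:   candidates: C₊=(3.9008,5.6742) cross=34.942; C₋=(1.2282,-1.7728) cross=-34.942
θ=96°:   branch - wants cross < 0 → take C=(1.2282,-1.7728) (cross=-34.942)
θ=96°: ex = (C−B)/|BC| = (0.3084,-0.9513); ey = (0.9513,0.3084)
θ=96°: P = B + -3.22·ex + -2.28·ey = (-3.4754,5.3436)
θ=220°: B = A + 3.00·(cos220°, sin220°) = (-2.2981, -1.9284)
θ=220°: |BD| = 10.4771
θ=220°: circle(B,5.00) ∩ circle(D,7.00): a=4.0932, h=2.8715
θ=220°:   candidates: C₊=(1.1966,1.6475) cross=30.085; C₋=(2.2537,-3.9975) cross=-30.085
θ=220°:   branch - wants cross < 0 → take C=(2.2537,-3.9975) (cross=-30.085)
θ=220°: ex = (C−B)/|BC| = (0.9104,-0.4138); ey = (0.4138,0.9104)
θ=220°: P = B + -3.22·ex + -2.28·ey = (-6.1730,-2.6715)
θ=277°: B = A + 3.00·(cos277°, sin277°) = (0.3656, -2.9776)
θ=277°: |BD| = 8.1945
θ=277°: circle(B,5.00) ∩ circle(D,7.00): a=2.6329, h=4.2506
θ=277°:   candidates: C₊=(1.2740,1.9392) cross=34.832; C₋=(4.3631,-5.9810) cross=-34.832
θ=277°:   branch - wants cross < 0 → take C=(4.3631,-5.9810) (cross=-34.832)
θ=277°: ex = (C−B)/|BC| = (0.7995,-0.6007); ey = (0.6007,0.7995)
θ=277°: P = B + -3.22·ex + -2.28·ey = (-3.5783,-2.8663)
θ=332°: B = A + 3.00·(cos332°, sin332°) = (2.6488, -1.4084)
θ=332°: |BD| = 5.5334
θ=332°: circle(B,5.00) ∩ circle(D,7.00): a=0.5981, h=4.9641
θ=332°:   candidates: C₊=(1.9637,3.5444) cross=27.468; C₋=(4.4907,-6.0568) cross=-27.468
θ=332°:   branch - wants cross < 0 → take C=(4.4907,-6.0568) (cross=-27.468)
θ=332°: ex = (C−B)/|BC| = (0.3684,-0.9297); ey = (0.9297,0.3684)
θ=332°: P = B + -3.22·ex + -2.28·ey = (-0.6570,0.7453)

θ=96°: -3.48 5.34
θ=220°: -6.17 -2.67
θ=277°: -3.58 -2.87
θ=332°: -0.66 0.75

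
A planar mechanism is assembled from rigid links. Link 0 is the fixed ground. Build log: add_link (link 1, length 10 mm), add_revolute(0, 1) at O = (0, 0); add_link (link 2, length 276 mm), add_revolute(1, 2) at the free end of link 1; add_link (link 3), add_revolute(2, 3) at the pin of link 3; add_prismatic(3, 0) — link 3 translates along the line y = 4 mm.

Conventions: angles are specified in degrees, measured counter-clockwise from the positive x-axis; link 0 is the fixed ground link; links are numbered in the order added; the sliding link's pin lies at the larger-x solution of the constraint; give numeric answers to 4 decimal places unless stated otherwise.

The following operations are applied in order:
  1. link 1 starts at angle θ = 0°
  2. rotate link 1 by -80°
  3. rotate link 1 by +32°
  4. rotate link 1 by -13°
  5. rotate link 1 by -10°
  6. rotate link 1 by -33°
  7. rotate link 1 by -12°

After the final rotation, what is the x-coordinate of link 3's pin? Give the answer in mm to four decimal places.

geometry: r = 10 mm, L = 276 mm, e = 4 mm; θ starts at 0°
rotate link 1 by -80°: θ ← 0° -80° = -80°
rotate link 1 by +32°: θ ← -80° +32° = -48°
rotate link 1 by -13°: θ ← -48° -13° = -61°
rotate link 1 by -10°: θ ← -61° -10° = -71°
rotate link 1 by -33°: θ ← -71° -33° = -104°
rotate link 1 by -12°: θ ← -104° -12° = -116°
crank pin P = (r cos θ, r sin θ) = (-4.383711, -8.987940)
h = r sin θ − e = -8.987940 − 4 = -12.987940
x = r cos θ + √(L² − h²) = -4.383711 + 275.694239 = 271.310528

271.3105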